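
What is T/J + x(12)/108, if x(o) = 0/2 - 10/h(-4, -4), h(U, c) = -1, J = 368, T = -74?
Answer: -539/4968 ≈ -0.10849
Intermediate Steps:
x(o) = 10 (x(o) = 0/2 - 10/(-1) = 0*(½) - 10*(-1) = 0 + 10 = 10)
T/J + x(12)/108 = -74/368 + 10/108 = -74*1/368 + 10*(1/108) = -37/184 + 5/54 = -539/4968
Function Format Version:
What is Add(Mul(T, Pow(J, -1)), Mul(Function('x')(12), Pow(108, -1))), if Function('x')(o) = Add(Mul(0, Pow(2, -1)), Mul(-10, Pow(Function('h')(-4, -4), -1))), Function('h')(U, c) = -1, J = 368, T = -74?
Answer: Rational(-539, 4968) ≈ -0.10849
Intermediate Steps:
Function('x')(o) = 10 (Function('x')(o) = Add(Mul(0, Pow(2, -1)), Mul(-10, Pow(-1, -1))) = Add(Mul(0, Rational(1, 2)), Mul(-10, -1)) = Add(0, 10) = 10)
Add(Mul(T, Pow(J, -1)), Mul(Function('x')(12), Pow(108, -1))) = Add(Mul(-74, Pow(368, -1)), Mul(10, Pow(108, -1))) = Add(Mul(-74, Rational(1, 368)), Mul(10, Rational(1, 108))) = Add(Rational(-37, 184), Rational(5, 54)) = Rational(-539, 4968)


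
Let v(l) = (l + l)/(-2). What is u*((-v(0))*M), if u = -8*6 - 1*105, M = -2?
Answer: 0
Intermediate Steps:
v(l) = -l (v(l) = (2*l)*(-½) = -l)
u = -153 (u = -48 - 105 = -153)
u*((-v(0))*M) = -153*(-(-1)*0)*(-2) = -153*(-1*0)*(-2) = -0*(-2) = -153*0 = 0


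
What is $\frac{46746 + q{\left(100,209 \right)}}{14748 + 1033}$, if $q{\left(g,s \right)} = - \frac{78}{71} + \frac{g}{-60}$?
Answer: $\frac{9956309}{3361353} \approx 2.962$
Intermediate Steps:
$q{\left(g,s \right)} = - \frac{78}{71} - \frac{g}{60}$ ($q{\left(g,s \right)} = \left(-78\right) \frac{1}{71} + g \left(- \frac{1}{60}\right) = - \frac{78}{71} - \frac{g}{60}$)
$\frac{46746 + q{\left(100,209 \right)}}{14748 + 1033} = \frac{46746 - \frac{589}{213}}{14748 + 1033} = \frac{46746 - \frac{589}{213}}{15781} = \left(46746 - \frac{589}{213}\right) \frac{1}{15781} = \frac{9956309}{213} \cdot \frac{1}{15781} = \frac{9956309}{3361353}$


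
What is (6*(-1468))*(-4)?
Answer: 35232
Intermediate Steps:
(6*(-1468))*(-4) = -8808*(-4) = 35232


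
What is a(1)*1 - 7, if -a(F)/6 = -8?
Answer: 41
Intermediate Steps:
a(F) = 48 (a(F) = -6*(-8) = 48)
a(1)*1 - 7 = 48*1 - 7 = 48 - 7 = 41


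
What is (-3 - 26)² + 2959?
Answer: 3800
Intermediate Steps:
(-3 - 26)² + 2959 = (-29)² + 2959 = 841 + 2959 = 3800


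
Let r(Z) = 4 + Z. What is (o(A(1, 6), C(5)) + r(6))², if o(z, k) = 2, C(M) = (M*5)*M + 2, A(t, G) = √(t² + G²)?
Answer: 144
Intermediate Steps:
A(t, G) = √(G² + t²)
C(M) = 2 + 5*M² (C(M) = (5*M)*M + 2 = 5*M² + 2 = 2 + 5*M²)
(o(A(1, 6), C(5)) + r(6))² = (2 + (4 + 6))² = (2 + 10)² = 12² = 144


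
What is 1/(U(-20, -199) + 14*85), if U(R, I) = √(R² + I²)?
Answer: 70/80947 - √40001/1376099 ≈ 0.00071942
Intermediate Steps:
U(R, I) = √(I² + R²)
1/(U(-20, -199) + 14*85) = 1/(√((-199)² + (-20)²) + 14*85) = 1/(√(39601 + 400) + 1190) = 1/(√40001 + 1190) = 1/(1190 + √40001)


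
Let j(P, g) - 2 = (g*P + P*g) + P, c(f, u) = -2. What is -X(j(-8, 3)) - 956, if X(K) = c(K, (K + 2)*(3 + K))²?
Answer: -960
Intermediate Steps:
j(P, g) = 2 + P + 2*P*g (j(P, g) = 2 + ((g*P + P*g) + P) = 2 + ((P*g + P*g) + P) = 2 + (2*P*g + P) = 2 + (P + 2*P*g) = 2 + P + 2*P*g)
X(K) = 4 (X(K) = (-2)² = 4)
-X(j(-8, 3)) - 956 = -1*4 - 956 = -4 - 956 = -960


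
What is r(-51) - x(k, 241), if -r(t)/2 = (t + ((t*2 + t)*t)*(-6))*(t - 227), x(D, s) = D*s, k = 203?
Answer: -26108087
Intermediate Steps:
r(t) = -2*(-227 + t)*(t - 18*t²) (r(t) = -2*(t + ((t*2 + t)*t)*(-6))*(t - 227) = -2*(t + ((2*t + t)*t)*(-6))*(-227 + t) = -2*(t + ((3*t)*t)*(-6))*(-227 + t) = -2*(t + (3*t²)*(-6))*(-227 + t) = -2*(t - 18*t²)*(-227 + t) = -2*(-227 + t)*(t - 18*t²))
r(-51) - x(k, 241) = 2*(-51)*(227 - 4087*(-51) + 18*(-51)²) - 203*241 = 2*(-51)*(227 + 208437 + 18*2601) - 1*48923 = 2*(-51)*(227 + 208437 + 46818) - 48923 = 2*(-51)*255482 - 48923 = -26059164 - 48923 = -26108087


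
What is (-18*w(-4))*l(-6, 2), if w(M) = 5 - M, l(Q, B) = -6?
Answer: 972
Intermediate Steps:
(-18*w(-4))*l(-6, 2) = -18*(5 - 1*(-4))*(-6) = -18*(5 + 4)*(-6) = -18*9*(-6) = -162*(-6) = 972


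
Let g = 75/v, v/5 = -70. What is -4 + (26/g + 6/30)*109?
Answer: -198113/15 ≈ -13208.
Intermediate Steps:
v = -350 (v = 5*(-70) = -350)
g = -3/14 (g = 75/(-350) = 75*(-1/350) = -3/14 ≈ -0.21429)
-4 + (26/g + 6/30)*109 = -4 + (26/(-3/14) + 6/30)*109 = -4 + (26*(-14/3) + 6*(1/30))*109 = -4 + (-364/3 + 1/5)*109 = -4 - 1817/15*109 = -4 - 198053/15 = -198113/15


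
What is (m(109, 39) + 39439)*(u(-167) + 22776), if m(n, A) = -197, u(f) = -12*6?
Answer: 890950368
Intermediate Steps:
u(f) = -72
(m(109, 39) + 39439)*(u(-167) + 22776) = (-197 + 39439)*(-72 + 22776) = 39242*22704 = 890950368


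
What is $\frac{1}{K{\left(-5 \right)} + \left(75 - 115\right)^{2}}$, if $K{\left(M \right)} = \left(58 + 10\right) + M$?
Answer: $\frac{1}{1663} \approx 0.00060132$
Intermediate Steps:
$K{\left(M \right)} = 68 + M$
$\frac{1}{K{\left(-5 \right)} + \left(75 - 115\right)^{2}} = \frac{1}{\left(68 - 5\right) + \left(75 - 115\right)^{2}} = \frac{1}{63 + \left(-40\right)^{2}} = \frac{1}{63 + 1600} = \frac{1}{1663}$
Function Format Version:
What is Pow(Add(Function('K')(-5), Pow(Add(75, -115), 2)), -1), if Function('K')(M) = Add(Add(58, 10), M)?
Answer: Rational(1, 1663) ≈ 0.00060132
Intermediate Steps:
Function('K')(M) = Add(68, M)
Pow(Add(Function('K')(-5), Pow(Add(75, -115), 2)), -1) = Pow(Add(Add(68, -5), Pow(Add(75, -115), 2)), -1) = Pow(Add(63, Pow(-40, 2)), -1) = Pow(Add(63, 1600), -1) = Pow(1663, -1) = Rational(1, 1663)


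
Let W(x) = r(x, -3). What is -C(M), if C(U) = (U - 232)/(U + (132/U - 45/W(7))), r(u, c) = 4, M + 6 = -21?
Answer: -9324/1553 ≈ -6.0039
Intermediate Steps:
M = -27 (M = -6 - 21 = -27)
W(x) = 4
C(U) = (-232 + U)/(-45/4 + U + 132/U) (C(U) = (U - 232)/(U + (132/U - 45/4)) = (-232 + U)/(U + (132/U - 45*¼)) = (-232 + U)/(U + (132/U - 45/4)) = (-232 + U)/(U + (-45/4 + 132/U)) = (-232 + U)/(-45/4 + U + 132/U))
-C(M) = -4*(-27)*(-232 - 27)/(528 - 45*(-27) + 4*(-27)²) = -4*(-27)*(-259)/(528 + 1215 + 4*729) = -4*(-27)*(-259)/(528 + 1215 + 2916) = -4*(-27)*(-259)/4659 = -1*9324/1553 = -9324/1553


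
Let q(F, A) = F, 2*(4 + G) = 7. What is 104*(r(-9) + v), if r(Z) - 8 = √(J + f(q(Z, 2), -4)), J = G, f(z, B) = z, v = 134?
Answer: 14768 + 52*I*√38 ≈ 14768.0 + 320.55*I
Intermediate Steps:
G = -½ (G = -4 + (½)*7 = -4 + 7/2 = -½ ≈ -0.50000)
J = -½ ≈ -0.50000
r(Z) = 8 + √(-½ + Z)
104*(r(-9) + v) = 104*((8 + √(-2 + 4*(-9))/2) + 134) = 104*((8 + √(-2 - 36)/2) + 134) = 104*((8 + √(-38)/2) + 134) = 104*((8 + (I*√38)/2) + 134) = 104*((8 + I*√38/2) + 134) = 104*(142 + I*√38/2) = 14768 + 52*I*√38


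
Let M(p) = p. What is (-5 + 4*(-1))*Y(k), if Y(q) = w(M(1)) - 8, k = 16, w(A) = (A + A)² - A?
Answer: 45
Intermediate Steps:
w(A) = -A + 4*A² (w(A) = (2*A)² - A = 4*A² - A = -A + 4*A²)
Y(q) = -5 (Y(q) = 1*(-1 + 4*1) - 8 = 1*(-1 + 4) - 8 = 1*3 - 8 = 3 - 8 = -5)
(-5 + 4*(-1))*Y(k) = (-5 + 4*(-1))*(-5) = (-5 - 4)*(-5) = -9*(-5) = 45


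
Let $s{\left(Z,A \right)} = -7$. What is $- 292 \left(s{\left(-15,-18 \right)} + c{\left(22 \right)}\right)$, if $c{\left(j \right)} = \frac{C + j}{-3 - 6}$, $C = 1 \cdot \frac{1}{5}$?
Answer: $\frac{41464}{15} \approx 2764.3$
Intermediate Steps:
$C = \frac{1}{5}$ ($C = 1 \cdot \frac{1}{5} = \frac{1}{5} \approx 0.2$)
$c{\left(j \right)} = - \frac{1}{45} - \frac{j}{9}$ ($c{\left(j \right)} = \frac{\frac{1}{5} + j}{-3 - 6} = \frac{\frac{1}{5} + j}{-9} = \left(\frac{1}{5} + j\right) \left(- \frac{1}{9}\right) = - \frac{1}{45} - \frac{j}{9}$)
$- 292 \left(s{\left(-15,-18 \right)} + c{\left(22 \right)}\right) = - 292 \left(-7 - \frac{37}{15}\right) = \left(-292\right) \left(- \frac{142}{15}\right) = \frac{41464}{15}$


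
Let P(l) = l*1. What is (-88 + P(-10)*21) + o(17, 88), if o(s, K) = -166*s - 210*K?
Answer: -21600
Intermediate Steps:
P(l) = l
o(s, K) = -210*K - 166*s
(-88 + P(-10)*21) + o(17, 88) = (-88 - 10*21) + (-210*88 - 166*17) = (-88 - 210) + (-18480 - 2822) = -298 - 21302 = -21600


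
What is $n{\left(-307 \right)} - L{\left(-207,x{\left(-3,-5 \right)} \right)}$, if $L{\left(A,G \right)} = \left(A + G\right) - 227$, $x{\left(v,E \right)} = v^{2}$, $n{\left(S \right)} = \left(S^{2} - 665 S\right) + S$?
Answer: $298522$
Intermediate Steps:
$n{\left(S \right)} = S^{2} - 664 S$
$L{\left(A,G \right)} = -227 + A + G$
$n{\left(-307 \right)} - L{\left(-207,x{\left(-3,-5 \right)} \right)} = - 307 \left(-664 - 307\right) - \left(-227 - 207 + \left(-3\right)^{2}\right) = \left(-307\right) \left(-971\right) - \left(-227 - 207 + 9\right) = 298097 - -425 = 298097 + 425 = 298522$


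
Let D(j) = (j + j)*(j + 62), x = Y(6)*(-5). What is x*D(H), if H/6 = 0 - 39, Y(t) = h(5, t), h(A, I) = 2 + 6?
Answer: -3219840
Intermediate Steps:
h(A, I) = 8
Y(t) = 8
H = -234 (H = 6*(0 - 39) = 6*(-39) = -234)
x = -40 (x = 8*(-5) = -40)
D(j) = 2*j*(62 + j) (D(j) = (2*j)*(62 + j) = 2*j*(62 + j))
x*D(H) = -80*(-234)*(62 - 234) = -80*(-234)*(-172) = -40*80496 = -3219840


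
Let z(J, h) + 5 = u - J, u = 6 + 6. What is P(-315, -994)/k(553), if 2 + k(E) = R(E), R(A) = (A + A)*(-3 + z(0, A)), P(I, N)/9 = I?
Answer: -945/1474 ≈ -0.64111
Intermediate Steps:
u = 12
P(I, N) = 9*I
z(J, h) = 7 - J (z(J, h) = -5 + (12 - J) = 7 - J)
R(A) = 8*A (R(A) = (A + A)*(-3 + (7 - 1*0)) = (2*A)*(-3 + (7 + 0)) = (2*A)*(-3 + 7) = (2*A)*4 = 8*A)
k(E) = -2 + 8*E
P(-315, -994)/k(553) = (9*(-315))/(-2 + 8*553) = -2835/(-2 + 4424) = -2835/4422 = -2835*1/4422 = -945/1474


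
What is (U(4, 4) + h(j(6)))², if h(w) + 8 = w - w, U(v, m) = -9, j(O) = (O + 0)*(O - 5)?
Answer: 289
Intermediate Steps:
j(O) = O*(-5 + O)
h(w) = -8 (h(w) = -8 + (w - w) = -8 + 0 = -8)
(U(4, 4) + h(j(6)))² = (-9 - 8)² = (-17)² = 289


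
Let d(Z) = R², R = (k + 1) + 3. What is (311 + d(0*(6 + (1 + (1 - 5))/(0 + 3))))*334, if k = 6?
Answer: 137274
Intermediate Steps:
R = 10 (R = (6 + 1) + 3 = 7 + 3 = 10)
d(Z) = 100 (d(Z) = 10² = 100)
(311 + d(0*(6 + (1 + (1 - 5))/(0 + 3))))*334 = (311 + 100)*334 = 411*334 = 137274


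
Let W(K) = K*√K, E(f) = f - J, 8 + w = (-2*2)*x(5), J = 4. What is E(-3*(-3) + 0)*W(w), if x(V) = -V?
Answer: 120*√3 ≈ 207.85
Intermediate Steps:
w = 12 (w = -8 + (-2*2)*(-1*5) = -8 - 4*(-5) = -8 + 20 = 12)
E(f) = -4 + f (E(f) = f - 1*4 = f - 4 = -4 + f)
W(K) = K^(3/2)
E(-3*(-3) + 0)*W(w) = (-4 + (-3*(-3) + 0))*12^(3/2) = (-4 + (9 + 0))*(24*√3) = (-4 + 9)*(24*√3) = 5*(24*√3) = 120*√3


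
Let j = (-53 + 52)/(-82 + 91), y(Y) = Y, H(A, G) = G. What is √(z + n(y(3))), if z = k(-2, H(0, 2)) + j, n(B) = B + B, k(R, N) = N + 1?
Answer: 4*√5/3 ≈ 2.9814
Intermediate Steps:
k(R, N) = 1 + N
n(B) = 2*B
j = -⅑ (j = -1/9 = -1*⅑ = -⅑ ≈ -0.11111)
z = 26/9 (z = (1 + 2) - ⅑ = 3 - ⅑ = 26/9 ≈ 2.8889)
√(z + n(y(3))) = √(26/9 + 2*3) = √(26/9 + 6) = √(80/9) = 4*√5/3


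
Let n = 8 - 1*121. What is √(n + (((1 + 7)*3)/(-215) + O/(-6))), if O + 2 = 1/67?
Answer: I*√842488784490/86430 ≈ 10.62*I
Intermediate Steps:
O = -133/67 (O = -2 + 1/67 = -133/67 ≈ -1.9851)
n = -113 (n = 8 - 121 = -113)
√(n + (((1 + 7)*3)/(-215) + O/(-6))) = √(-113 + (((1 + 7)*3)/(-215) - 133/67/(-6))) = √(-113 + ((8*3)*(-1/215) - 133/67*(-⅙))) = √(-113 + (24*(-1/215) + 133/402)) = √(-113 + (-24/215 + 133/402)) = √(-113 + 18947/86430) = √(-9747643/86430) = I*√842488784490/86430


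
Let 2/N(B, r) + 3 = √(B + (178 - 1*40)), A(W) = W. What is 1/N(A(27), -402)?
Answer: -3/2 + √165/2 ≈ 4.9226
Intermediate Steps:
N(B, r) = 2/(-3 + √(138 + B)) (N(B, r) = 2/(-3 + √(B + (178 - 1*40))) = 2/(-3 + √(B + (178 - 40))) = 2/(-3 + √(B + 138)) = 2/(-3 + √(138 + B)))
1/N(A(27), -402) = 1/(2/(-3 + √(138 + 27))) = 1/(2/(-3 + √165)) = -3/2 + √165/2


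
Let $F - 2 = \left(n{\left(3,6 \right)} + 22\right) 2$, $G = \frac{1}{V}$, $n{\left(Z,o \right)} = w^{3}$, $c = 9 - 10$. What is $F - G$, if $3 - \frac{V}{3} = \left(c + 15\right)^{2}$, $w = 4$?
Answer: $\frac{100747}{579} \approx 174.0$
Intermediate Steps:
$c = -1$
$n{\left(Z,o \right)} = 64$ ($n{\left(Z,o \right)} = 4^{3} = 64$)
$V = -579$ ($V = 9 - 3 \left(-1 + 15\right)^{2} = 9 - 3 \cdot 14^{2} = 9 - 588 = -579$)
$G = - \frac{1}{579}$ ($G = \frac{1}{-579} = - \frac{1}{579} \approx -0.0017271$)
$F = 174$ ($F = 2 + \left(64 + 22\right) 2 = 2 + 86 \cdot 2 = 2 + 172 = 174$)
$F - G = 174 - - \frac{1}{579} = 174 + \frac{1}{579} = \frac{100747}{579}$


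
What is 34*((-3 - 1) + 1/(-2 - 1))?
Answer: -442/3 ≈ -147.33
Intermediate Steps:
34*((-3 - 1) + 1/(-2 - 1)) = 34*(-4 + 1/(-3)) = 34*(-4 - 1/3) = 34*(-13/3) = -442/3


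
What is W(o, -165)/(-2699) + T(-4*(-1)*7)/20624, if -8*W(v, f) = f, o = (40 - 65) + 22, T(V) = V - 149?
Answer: -751949/55664176 ≈ -0.013509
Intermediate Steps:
T(V) = -149 + V
o = -3 (o = -25 + 22 = -3)
W(v, f) = -f/8
W(o, -165)/(-2699) + T(-4*(-1)*7)/20624 = -1/8*(-165)/(-2699) + (-149 - 4*(-1)*7)/20624 = (165/8)*(-1/2699) + (-149 + 4*7)*(1/20624) = -165/21592 + (-149 + 28)*(1/20624) = -165/21592 - 121*1/20624 = -165/21592 - 121/20624 = -751949/55664176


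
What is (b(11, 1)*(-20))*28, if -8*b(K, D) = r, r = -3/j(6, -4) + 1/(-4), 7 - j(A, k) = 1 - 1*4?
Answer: -77/2 ≈ -38.500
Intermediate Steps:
j(A, k) = 10 (j(A, k) = 7 - (1 - 1*4) = 7 - (1 - 4) = 7 - 1*(-3) = 7 + 3 = 10)
r = -11/20 (r = -3/10 + 1/(-4) = -3*1/10 + 1*(-1/4) = -3/10 - 1/4 = -11/20 ≈ -0.55000)
b(K, D) = 11/160 (b(K, D) = -1/8*(-11/20) = 11/160)
(b(11, 1)*(-20))*28 = ((11/160)*(-20))*28 = -11/8*28 = -77/2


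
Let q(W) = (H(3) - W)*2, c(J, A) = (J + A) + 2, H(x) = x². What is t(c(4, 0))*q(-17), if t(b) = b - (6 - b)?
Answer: 312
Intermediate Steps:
c(J, A) = 2 + A + J (c(J, A) = (A + J) + 2 = 2 + A + J)
t(b) = -6 + 2*b (t(b) = b + (-6 + b) = -6 + 2*b)
q(W) = 18 - 2*W (q(W) = (3² - W)*2 = (9 - W)*2 = 18 - 2*W)
t(c(4, 0))*q(-17) = (-6 + 2*(2 + 0 + 4))*(18 - 2*(-17)) = (-6 + 2*6)*(18 + 34) = (-6 + 12)*52 = 6*52 = 312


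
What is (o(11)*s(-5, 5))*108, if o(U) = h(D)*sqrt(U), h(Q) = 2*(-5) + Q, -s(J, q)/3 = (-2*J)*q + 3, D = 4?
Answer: 103032*sqrt(11) ≈ 3.4172e+5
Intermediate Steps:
s(J, q) = -9 + 6*J*q (s(J, q) = -3*((-2*J)*q + 3) = -3*(-2*J*q + 3) = -3*(3 - 2*J*q) = -9 + 6*J*q)
h(Q) = -10 + Q
o(U) = -6*sqrt(U) (o(U) = (-10 + 4)*sqrt(U) = -6*sqrt(U))
(o(11)*s(-5, 5))*108 = ((-6*sqrt(11))*(-9 + 6*(-5)*5))*108 = ((-6*sqrt(11))*(-9 - 150))*108 = (-6*sqrt(11)*(-159))*108 = (954*sqrt(11))*108 = 103032*sqrt(11)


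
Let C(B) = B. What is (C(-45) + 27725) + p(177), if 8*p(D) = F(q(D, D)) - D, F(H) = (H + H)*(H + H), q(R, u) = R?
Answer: 346579/8 ≈ 43322.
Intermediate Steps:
F(H) = 4*H**2 (F(H) = (2*H)*(2*H) = 4*H**2)
p(D) = D**2/2 - D/8 (p(D) = (4*D**2 - D)/8 = (-D + 4*D**2)/8 = D**2/2 - D/8)
(C(-45) + 27725) + p(177) = (-45 + 27725) + (1/8)*177*(-1 + 4*177) = 27680 + (1/8)*177*(-1 + 708) = 27680 + (1/8)*177*707 = 27680 + 125139/8 = 346579/8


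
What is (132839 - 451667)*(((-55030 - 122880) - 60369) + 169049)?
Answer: 22072462440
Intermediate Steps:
(132839 - 451667)*(((-55030 - 122880) - 60369) + 169049) = -318828*((-177910 - 60369) + 169049) = -318828*(-238279 + 169049) = -318828*(-69230) = 22072462440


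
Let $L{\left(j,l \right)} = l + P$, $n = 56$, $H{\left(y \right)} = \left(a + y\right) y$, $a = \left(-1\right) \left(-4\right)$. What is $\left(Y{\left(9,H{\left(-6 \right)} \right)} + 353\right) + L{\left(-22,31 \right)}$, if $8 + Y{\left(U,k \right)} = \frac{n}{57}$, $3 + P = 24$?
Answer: $\frac{22685}{57} \approx 397.98$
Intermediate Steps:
$a = 4$
$P = 21$ ($P = -3 + 24 = 21$)
$H{\left(y \right)} = y \left(4 + y\right)$ ($H{\left(y \right)} = \left(4 + y\right) y = y \left(4 + y\right)$)
$Y{\left(U,k \right)} = - \frac{400}{57}$ ($Y{\left(U,k \right)} = -8 + \frac{56}{57} = - \frac{400}{57}$)
$L{\left(j,l \right)} = 21 + l$ ($L{\left(j,l \right)} = l + 21 = 21 + l$)
$\left(Y{\left(9,H{\left(-6 \right)} \right)} + 353\right) + L{\left(-22,31 \right)} = \left(- \frac{400}{57} + 353\right) + \left(21 + 31\right) = \frac{19721}{57} + 52 = \frac{22685}{57}$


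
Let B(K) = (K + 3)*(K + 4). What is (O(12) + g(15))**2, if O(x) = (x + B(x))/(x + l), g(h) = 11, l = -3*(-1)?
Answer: 19321/25 ≈ 772.84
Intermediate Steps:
l = 3
B(K) = (3 + K)*(4 + K)
O(x) = (12 + x**2 + 8*x)/(3 + x) (O(x) = (x + (12 + x**2 + 7*x))/(x + 3) = (12 + x**2 + 8*x)/(3 + x))
(O(12) + g(15))**2 = ((12 + 12**2 + 8*12)/(3 + 12) + 11)**2 = ((12 + 144 + 96)/15 + 11)**2 = ((1/15)*252 + 11)**2 = (84/5 + 11)**2 = (139/5)**2 = 19321/25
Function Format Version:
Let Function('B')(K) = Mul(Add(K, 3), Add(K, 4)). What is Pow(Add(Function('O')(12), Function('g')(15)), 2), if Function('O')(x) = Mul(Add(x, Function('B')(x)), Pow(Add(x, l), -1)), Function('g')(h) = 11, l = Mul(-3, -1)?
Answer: Rational(19321, 25) ≈ 772.84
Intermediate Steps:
l = 3
Function('B')(K) = Mul(Add(3, K), Add(4, K))
Function('O')(x) = Mul(Pow(Add(3, x), -1), Add(12, Pow(x, 2), Mul(8, x))) (Function('O')(x) = Mul(Add(x, Add(12, Pow(x, 2), Mul(7, x))), Pow(Add(x, 3), -1)) = Mul(Add(12, Pow(x, 2), Mul(8, x)), Pow(Add(3, x), -1)) = Mul(Pow(Add(3, x), -1), Add(12, Pow(x, 2), Mul(8, x))))
Pow(Add(Function('O')(12), Function('g')(15)), 2) = Pow(Add(Mul(Pow(Add(3, 12), -1), Add(12, Pow(12, 2), Mul(8, 12))), 11), 2) = Pow(Add(Mul(Pow(15, -1), Add(12, 144, 96)), 11), 2) = Pow(Add(Mul(Rational(1, 15), 252), 11), 2) = Pow(Add(Rational(84, 5), 11), 2) = Pow(Rational(139, 5), 2) = Rational(19321, 25)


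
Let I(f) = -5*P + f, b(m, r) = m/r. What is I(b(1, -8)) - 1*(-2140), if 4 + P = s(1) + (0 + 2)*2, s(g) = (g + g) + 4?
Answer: 16879/8 ≈ 2109.9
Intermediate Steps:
s(g) = 4 + 2*g (s(g) = 2*g + 4 = 4 + 2*g)
P = 6 (P = -4 + ((4 + 2*1) + (0 + 2)*2) = -4 + ((4 + 2) + 2*2) = -4 + (6 + 4) = -4 + 10 = 6)
I(f) = -30 + f (I(f) = -5*6 + f = -30 + f)
I(b(1, -8)) - 1*(-2140) = (-30 + 1/(-8)) - 1*(-2140) = (-30 + 1*(-1/8)) + 2140 = (-30 - 1/8) + 2140 = -241/8 + 2140 = 16879/8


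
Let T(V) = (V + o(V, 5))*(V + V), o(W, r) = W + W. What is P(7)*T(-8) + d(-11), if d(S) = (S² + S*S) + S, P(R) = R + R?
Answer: 5607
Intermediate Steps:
o(W, r) = 2*W
P(R) = 2*R
d(S) = S + 2*S² (d(S) = (S² + S²) + S = 2*S² + S = S + 2*S²)
T(V) = 6*V² (T(V) = (V + 2*V)*(V + V) = (3*V)*(2*V) = 6*V²)
P(7)*T(-8) + d(-11) = (2*7)*(6*(-8)²) - 11*(1 + 2*(-11)) = 14*(6*64) - 11*(1 - 22) = 14*384 - 11*(-21) = 5376 + 231 = 5607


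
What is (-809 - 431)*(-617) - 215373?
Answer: 549707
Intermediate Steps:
(-809 - 431)*(-617) - 215373 = -1240*(-617) - 215373 = 765080 - 215373 = 549707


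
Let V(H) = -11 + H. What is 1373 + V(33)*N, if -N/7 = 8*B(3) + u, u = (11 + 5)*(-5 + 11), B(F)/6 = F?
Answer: -35587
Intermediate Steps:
B(F) = 6*F
u = 96 (u = 16*6 = 96)
N = -1680 (N = -7*(8*(6*3) + 96) = -7*(8*18 + 96) = -7*(144 + 96) = -7*240 = -1680)
1373 + V(33)*N = 1373 + (-11 + 33)*(-1680) = 1373 + 22*(-1680) = 1373 - 36960 = -35587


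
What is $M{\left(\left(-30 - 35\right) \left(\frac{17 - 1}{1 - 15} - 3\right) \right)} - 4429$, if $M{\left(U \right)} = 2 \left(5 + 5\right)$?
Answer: $-4409$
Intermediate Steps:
$M{\left(U \right)} = 20$ ($M{\left(U \right)} = 2 \cdot 10 = 20$)
$M{\left(\left(-30 - 35\right) \left(\frac{17 - 1}{1 - 15} - 3\right) \right)} - 4429 = 20 - 4429 = -4409$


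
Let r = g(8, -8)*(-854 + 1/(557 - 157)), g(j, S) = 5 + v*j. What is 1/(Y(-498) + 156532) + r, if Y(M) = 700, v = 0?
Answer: -419611671/98270 ≈ -4270.0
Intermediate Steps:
g(j, S) = 5 (g(j, S) = 5 + 0*j = 5 + 0 = 5)
r = -341599/80 (r = 5*(-854 + 1/(557 - 157)) = 5*(-854 + 1/400) = 5*(-341599/400) = -341599/80 ≈ -4270.0)
1/(Y(-498) + 156532) + r = 1/(700 + 156532) - 341599/80 = 1/157232 - 341599/80 = -419611671/98270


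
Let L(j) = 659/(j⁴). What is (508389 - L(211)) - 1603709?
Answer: -2171055066116779/1982119441 ≈ -1.0953e+6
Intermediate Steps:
L(j) = 659/j⁴
(508389 - L(211)) - 1603709 = (508389 - 659/211⁴) - 1603709 = (508389 - 659/1982119441) - 1603709 = 1007687720489890/1982119441 - 1603709 = -2171055066116779/1982119441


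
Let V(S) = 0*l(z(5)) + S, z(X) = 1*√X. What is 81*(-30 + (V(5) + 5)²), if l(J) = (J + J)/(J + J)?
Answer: 5670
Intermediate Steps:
z(X) = √X
l(J) = 1 (l(J) = (2*J)/((2*J)) = (2*J)*(1/(2*J)) = 1)
V(S) = S (V(S) = 0*1 + S = 0 + S = S)
81*(-30 + (V(5) + 5)²) = 81*(-30 + (5 + 5)²) = 81*(-30 + 10²) = 81*(-30 + 100) = 81*70 = 5670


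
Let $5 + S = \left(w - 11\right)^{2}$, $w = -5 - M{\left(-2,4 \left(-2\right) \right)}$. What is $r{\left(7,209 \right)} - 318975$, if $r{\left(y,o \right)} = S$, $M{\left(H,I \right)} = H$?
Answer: $-318784$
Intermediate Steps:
$w = -3$ ($w = -5 - -2 = -5 + 2 = -3$)
$S = 191$ ($S = -5 + \left(-3 - 11\right)^{2} = -5 + \left(-14\right)^{2} = -5 + 196 = 191$)
$r{\left(y,o \right)} = 191$
$r{\left(7,209 \right)} - 318975 = 191 - 318975 = -318784$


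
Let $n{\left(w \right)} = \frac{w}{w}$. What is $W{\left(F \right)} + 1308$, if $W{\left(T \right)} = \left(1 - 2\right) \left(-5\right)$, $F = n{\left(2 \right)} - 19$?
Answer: $1313$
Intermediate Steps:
$n{\left(w \right)} = 1$
$F = -18$ ($F = 1 - 19 = -18$)
$W{\left(T \right)} = 5$ ($W{\left(T \right)} = \left(-1\right) \left(-5\right) = 5$)
$W{\left(F \right)} + 1308 = 5 + 1308 = 1313$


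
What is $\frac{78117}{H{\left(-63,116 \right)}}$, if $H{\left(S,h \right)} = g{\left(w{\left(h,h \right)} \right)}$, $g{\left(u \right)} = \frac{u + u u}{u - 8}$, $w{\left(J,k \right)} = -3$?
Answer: $- \frac{286429}{2} \approx -1.4321 \cdot 10^{5}$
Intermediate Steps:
$g{\left(u \right)} = \frac{u + u^{2}}{-8 + u}$
$H{\left(S,h \right)} = - \frac{6}{11}$ ($H{\left(S,h \right)} = - \frac{3 \left(1 - 3\right)}{-8 - 3} = \left(-3\right) \frac{1}{-11} \left(-2\right) = \left(-3\right) \left(- \frac{1}{11}\right) \left(-2\right) = - \frac{6}{11}$)
$\frac{78117}{H{\left(-63,116 \right)}} = \frac{78117}{- \frac{6}{11}} = 78117 \left(- \frac{11}{6}\right) = - \frac{286429}{2}$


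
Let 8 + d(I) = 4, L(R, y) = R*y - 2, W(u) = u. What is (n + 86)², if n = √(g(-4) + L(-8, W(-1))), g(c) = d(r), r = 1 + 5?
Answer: (86 + √2)² ≈ 7641.2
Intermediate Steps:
r = 6
L(R, y) = -2 + R*y
d(I) = -4 (d(I) = -8 + 4 = -4)
g(c) = -4
n = √2 (n = √(-4 + (-2 - 8*(-1))) = √(-4 + (-2 + 8)) = √(-4 + 6) = √2 ≈ 1.4142)
(n + 86)² = (√2 + 86)² = (86 + √2)²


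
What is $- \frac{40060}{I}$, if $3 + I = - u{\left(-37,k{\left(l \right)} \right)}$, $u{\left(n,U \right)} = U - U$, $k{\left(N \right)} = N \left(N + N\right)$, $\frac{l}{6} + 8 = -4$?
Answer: $\frac{40060}{3} \approx 13353.0$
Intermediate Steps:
$l = -72$ ($l = -48 + 6 \left(-4\right) = -48 - 24 = -72$)
$k{\left(N \right)} = 2 N^{2}$ ($k{\left(N \right)} = N 2 N = 2 N^{2}$)
$u{\left(n,U \right)} = 0$
$I = -3$ ($I = -3 - 0 = -3 + 0 = -3$)
$- \frac{40060}{I} = - \frac{40060}{-3} = \left(-40060\right) \left(- \frac{1}{3}\right) = \frac{40060}{3}$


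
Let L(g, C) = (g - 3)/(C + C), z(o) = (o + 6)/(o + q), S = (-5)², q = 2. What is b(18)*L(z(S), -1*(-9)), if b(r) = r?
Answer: -50/27 ≈ -1.8519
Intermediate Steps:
S = 25
z(o) = (6 + o)/(2 + o) (z(o) = (o + 6)/(o + 2) = (6 + o)/(2 + o))
L(g, C) = (-3 + g)/(2*C) (L(g, C) = (-3 + g)/((2*C)) = (-3 + g)*(1/(2*C)) = (-3 + g)/(2*C))
b(18)*L(z(S), -1*(-9)) = 18*((-3 + (6 + 25)/(2 + 25))/(2*((-1*(-9))))) = 18*((½)*(-3 + 31/27)/9) = 18*((½)*(⅑)*(-3 + (1/27)*31)) = 18*((½)*(⅑)*(-3 + 31/27)) = 18*((½)*(⅑)*(-50/27)) = 18*(-25/243) = -50/27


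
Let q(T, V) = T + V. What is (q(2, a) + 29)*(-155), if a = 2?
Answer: -5115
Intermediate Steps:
(q(2, a) + 29)*(-155) = ((2 + 2) + 29)*(-155) = (4 + 29)*(-155) = 33*(-155) = -5115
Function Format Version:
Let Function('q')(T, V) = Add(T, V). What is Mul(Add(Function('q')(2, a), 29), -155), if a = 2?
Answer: -5115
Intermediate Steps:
Mul(Add(Function('q')(2, a), 29), -155) = Mul(Add(Add(2, 2), 29), -155) = Mul(Add(4, 29), -155) = Mul(33, -155) = -5115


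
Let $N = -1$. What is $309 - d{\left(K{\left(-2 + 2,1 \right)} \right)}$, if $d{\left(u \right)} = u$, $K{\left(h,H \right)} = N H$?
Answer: $310$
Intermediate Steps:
$K{\left(h,H \right)} = - H$
$309 - d{\left(K{\left(-2 + 2,1 \right)} \right)} = 309 - \left(-1\right) 1 = 309 - -1 = 309 + 1 = 310$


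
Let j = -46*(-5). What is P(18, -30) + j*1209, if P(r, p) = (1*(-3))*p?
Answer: 278160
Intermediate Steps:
P(r, p) = -3*p
j = 230
P(18, -30) + j*1209 = -3*(-30) + 230*1209 = 90 + 278070 = 278160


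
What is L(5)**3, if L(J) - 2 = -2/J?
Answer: 512/125 ≈ 4.0960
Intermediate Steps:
L(J) = 2 - 2/J
L(5)**3 = (2 - 2/5)**3 = (8/5)**3 = 512/125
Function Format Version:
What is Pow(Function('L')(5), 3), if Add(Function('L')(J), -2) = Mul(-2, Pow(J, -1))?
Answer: Rational(512, 125) ≈ 4.0960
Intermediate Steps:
Function('L')(J) = Add(2, Mul(-2, Pow(J, -1)))
Pow(Function('L')(5), 3) = Pow(Add(2, Mul(-2, Pow(5, -1))), 3) = Pow(Add(2, Mul(-2, Rational(1, 5))), 3) = Pow(Add(2, Rational(-2, 5)), 3) = Pow(Rational(8, 5), 3) = Rational(512, 125)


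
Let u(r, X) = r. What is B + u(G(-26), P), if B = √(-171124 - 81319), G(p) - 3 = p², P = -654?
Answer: 679 + I*√252443 ≈ 679.0 + 502.44*I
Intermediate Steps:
G(p) = 3 + p²
B = I*√252443 (B = √(-252443) = I*√252443 ≈ 502.44*I)
B + u(G(-26), P) = I*√252443 + (3 + (-26)²) = I*√252443 + (3 + 676) = I*√252443 + 679 = 679 + I*√252443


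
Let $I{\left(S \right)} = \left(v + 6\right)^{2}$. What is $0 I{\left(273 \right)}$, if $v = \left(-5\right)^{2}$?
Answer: $0$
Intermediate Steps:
$v = 25$
$I{\left(S \right)} = 961$ ($I{\left(S \right)} = \left(25 + 6\right)^{2} = 31^{2} = 961$)
$0 I{\left(273 \right)} = 0 \cdot 961 = 0$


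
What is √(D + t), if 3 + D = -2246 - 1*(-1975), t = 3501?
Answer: √3227 ≈ 56.807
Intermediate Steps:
D = -274 (D = -3 + (-2246 - 1*(-1975)) = -3 + (-2246 + 1975) = -3 - 271 = -274)
√(D + t) = √(-274 + 3501) = √3227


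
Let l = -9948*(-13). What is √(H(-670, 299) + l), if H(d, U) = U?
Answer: 13*√767 ≈ 360.03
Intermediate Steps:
l = 129324
√(H(-670, 299) + l) = √(299 + 129324) = √129623 = 13*√767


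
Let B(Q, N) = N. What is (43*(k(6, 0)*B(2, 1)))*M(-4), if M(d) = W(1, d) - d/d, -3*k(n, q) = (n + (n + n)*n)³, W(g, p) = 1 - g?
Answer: 6801912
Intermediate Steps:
k(n, q) = -(n + 2*n²)³/3 (k(n, q) = -(n + (n + n)*n)³/3 = -(n + (2*n)*n)³/3 = -(n + 2*n²)³/3)
M(d) = -1 (M(d) = (1 - 1*1) - d/d = (1 - 1) - 1*1 = 0 - 1 = -1)
(43*(k(6, 0)*B(2, 1)))*M(-4) = (43*(-⅓*6³*(1 + 2*6)³*1))*(-1) = (43*(-⅓*216*(1 + 12)³*1))*(-1) = (43*(-⅓*216*13³*1))*(-1) = (43*(-⅓*216*2197*1))*(-1) = (43*(-158184*1))*(-1) = (43*(-158184))*(-1) = -6801912*(-1) = 6801912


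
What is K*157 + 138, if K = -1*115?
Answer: -17917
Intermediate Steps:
K = -115
K*157 + 138 = -115*157 + 138 = -18055 + 138 = -17917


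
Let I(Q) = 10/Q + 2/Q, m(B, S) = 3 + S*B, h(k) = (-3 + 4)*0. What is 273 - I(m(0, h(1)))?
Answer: 269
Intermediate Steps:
h(k) = 0 (h(k) = 1*0 = 0)
m(B, S) = 3 + B*S
I(Q) = 12/Q
273 - I(m(0, h(1))) = 273 - 12/(3 + 0*0) = 273 - 12/(3 + 0) = 273 - 12/3 = 273 - 1*4 = 273 - 4 = 269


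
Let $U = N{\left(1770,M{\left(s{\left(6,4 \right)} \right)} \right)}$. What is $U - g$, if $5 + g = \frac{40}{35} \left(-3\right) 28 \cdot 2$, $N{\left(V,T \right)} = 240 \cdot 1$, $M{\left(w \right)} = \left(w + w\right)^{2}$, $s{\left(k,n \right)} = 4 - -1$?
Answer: $437$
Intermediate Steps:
$s{\left(k,n \right)} = 5$ ($s{\left(k,n \right)} = 4 + 1 = 5$)
$M{\left(w \right)} = 4 w^{2}$ ($M{\left(w \right)} = \left(2 w\right)^{2} = 4 w^{2}$)
$N{\left(V,T \right)} = 240$
$U = 240$
$g = -197$ ($g = -5 + \frac{40}{35} \left(-3\right) 28 \cdot 2 = -5 + 40 \cdot \frac{1}{35} \left(-3\right) 28 \cdot 2 = -5 + \frac{8}{7} \left(-3\right) 28 \cdot 2 = -5 + \left(- \frac{24}{7}\right) 28 \cdot 2 = -5 - 192 = -197$)
$U - g = 240 - -197 = 240 + 197 = 437$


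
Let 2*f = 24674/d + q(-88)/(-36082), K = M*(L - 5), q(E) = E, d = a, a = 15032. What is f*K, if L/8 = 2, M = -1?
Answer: -2451927731/271192312 ≈ -9.0413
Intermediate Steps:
L = 16 (L = 8*2 = 16)
d = 15032
K = -11 (K = -(16 - 5) = -1*11 = -11)
f = 222902521/271192312 (f = (24674/15032 - 88/(-36082))/2 = (24674*(1/15032) - 88*(-1/36082))/2 = (12337/7516 + 44/18041)/2 = (1/2)*(222902521/135596156) = 222902521/271192312 ≈ 0.82194)
f*K = (222902521/271192312)*(-11) = -2451927731/271192312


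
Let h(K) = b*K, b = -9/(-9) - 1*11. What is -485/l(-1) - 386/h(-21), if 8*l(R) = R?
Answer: 407207/105 ≈ 3878.2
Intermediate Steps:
b = -10 (b = -9*(-⅑) - 11 = 1 - 11 = -10)
l(R) = R/8
h(K) = -10*K
-485/l(-1) - 386/h(-21) = -485/((⅛)*(-1)) - 386/((-10*(-21))) = -485/(-⅛) - 386/210 = -485*(-8) - 386*1/210 = 3880 - 193/105 = 407207/105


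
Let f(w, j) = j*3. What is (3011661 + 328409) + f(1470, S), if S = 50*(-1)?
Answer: 3339920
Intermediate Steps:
S = -50
f(w, j) = 3*j
(3011661 + 328409) + f(1470, S) = (3011661 + 328409) + 3*(-50) = 3340070 - 150 = 3339920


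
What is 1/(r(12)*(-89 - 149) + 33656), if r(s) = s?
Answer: 1/30800 ≈ 3.2468e-5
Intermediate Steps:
1/(r(12)*(-89 - 149) + 33656) = 1/(12*(-89 - 149) + 33656) = 1/(12*(-238) + 33656) = 1/(-2856 + 33656) = 1/30800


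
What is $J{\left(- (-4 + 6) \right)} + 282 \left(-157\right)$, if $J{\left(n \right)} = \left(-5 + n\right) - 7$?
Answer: $-44288$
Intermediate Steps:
$J{\left(n \right)} = -12 + n$
$J{\left(- (-4 + 6) \right)} + 282 \left(-157\right) = \left(-12 - \left(-4 + 6\right)\right) + 282 \left(-157\right) = \left(-12 - 2\right) - 44274 = -14 - 44274 = -44288$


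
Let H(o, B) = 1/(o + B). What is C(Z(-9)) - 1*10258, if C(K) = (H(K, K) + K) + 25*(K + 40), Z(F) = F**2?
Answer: -1158623/162 ≈ -7152.0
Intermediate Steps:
H(o, B) = 1/(B + o)
C(K) = 1000 + 1/(2*K) + 26*K (C(K) = (1/(K + K) + K) + 25*(K + 40) = (1/(2*K) + K) + 25*(40 + K) = (1/(2*K) + K) + (1000 + 25*K) = (K + 1/(2*K)) + (1000 + 25*K) = 1000 + 1/(2*K) + 26*K)
C(Z(-9)) - 1*10258 = (1000 + 1/(2*((-9)**2)) + 26*(-9)**2) - 1*10258 = (1000 + (1/2)/81 + 26*81) - 10258 = (1000 + (1/2)*(1/81) + 2106) - 10258 = (1000 + 1/162 + 2106) - 10258 = 503173/162 - 10258 = -1158623/162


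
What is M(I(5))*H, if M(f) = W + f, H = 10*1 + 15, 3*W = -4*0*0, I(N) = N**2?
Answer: 625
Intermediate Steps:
W = 0 (W = (-4*0*0)/3 = (0*0)/3 = (1/3)*0 = 0)
H = 25 (H = 10 + 15 = 25)
M(f) = f (M(f) = 0 + f = f)
M(I(5))*H = 5**2*25 = 25*25 = 625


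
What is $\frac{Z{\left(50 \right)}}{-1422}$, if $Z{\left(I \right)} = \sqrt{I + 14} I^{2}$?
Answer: $- \frac{10000}{711} \approx -14.065$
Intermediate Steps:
$Z{\left(I \right)} = I^{2} \sqrt{14 + I}$ ($Z{\left(I \right)} = \sqrt{14 + I} I^{2} = I^{2} \sqrt{14 + I}$)
$\frac{Z{\left(50 \right)}}{-1422} = \frac{50^{2} \sqrt{14 + 50}}{-1422} = 2500 \sqrt{64} \left(- \frac{1}{1422}\right) = 2500 \cdot 8 \left(- \frac{1}{1422}\right) = 20000 \left(- \frac{1}{1422}\right) = - \frac{10000}{711}$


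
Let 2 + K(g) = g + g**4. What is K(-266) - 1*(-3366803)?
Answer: 5009778071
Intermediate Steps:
K(g) = -2 + g + g**4 (K(g) = -2 + (g + g**4) = -2 + g + g**4)
K(-266) - 1*(-3366803) = (-2 - 266 + (-266)**4) - 1*(-3366803) = (-2 - 266 + 5006411536) + 3366803 = 5006411268 + 3366803 = 5009778071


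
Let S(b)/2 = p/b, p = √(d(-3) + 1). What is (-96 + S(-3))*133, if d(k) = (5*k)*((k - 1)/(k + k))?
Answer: -12768 - 266*I ≈ -12768.0 - 266.0*I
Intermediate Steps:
d(k) = -5/2 + 5*k/2 (d(k) = (5*k)*((-1 + k)/((2*k))) = (5*k)*((-1 + k)*(1/(2*k))) = (5*k)*((-1 + k)/(2*k)) = -5/2 + 5*k/2)
p = 3*I (p = √((-5/2 + (5/2)*(-3)) + 1) = √((-5/2 - 15/2) + 1) = √(-10 + 1) = √(-9) = 3*I ≈ 3.0*I)
S(b) = 6*I/b (S(b) = 2*((3*I)/b) = 2*(3*I/b) = 6*I/b)
(-96 + S(-3))*133 = (-96 + 6*I/(-3))*133 = (-96 + 6*I*(-⅓))*133 = (-96 - 2*I)*133 = -12768 - 266*I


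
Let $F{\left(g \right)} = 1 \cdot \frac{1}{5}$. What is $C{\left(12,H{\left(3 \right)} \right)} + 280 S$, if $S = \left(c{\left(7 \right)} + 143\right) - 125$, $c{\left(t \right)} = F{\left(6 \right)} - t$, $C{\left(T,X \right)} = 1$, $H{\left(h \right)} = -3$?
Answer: $3137$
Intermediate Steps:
$F{\left(g \right)} = \frac{1}{5}$ ($F{\left(g \right)} = 1 \cdot \frac{1}{5} = \frac{1}{5}$)
$c{\left(t \right)} = \frac{1}{5} - t$
$S = \frac{56}{5}$ ($S = \left(\left(\frac{1}{5} - 7\right) + 143\right) - 125 = \left(- \frac{34}{5} + 143\right) - 125 = \frac{681}{5} - 125 = \frac{56}{5} \approx 11.2$)
$C{\left(12,H{\left(3 \right)} \right)} + 280 S = 1 + 280 \cdot \frac{56}{5} = 1 + 3136 = 3137$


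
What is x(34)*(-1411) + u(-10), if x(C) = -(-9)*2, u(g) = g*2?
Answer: -25418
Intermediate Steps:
u(g) = 2*g
x(C) = 18 (x(C) = -3*(-6) = 18)
x(34)*(-1411) + u(-10) = 18*(-1411) + 2*(-10) = -25398 - 20 = -25418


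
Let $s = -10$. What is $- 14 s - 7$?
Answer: $133$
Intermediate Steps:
$- 14 s - 7 = \left(-14\right) \left(-10\right) - 7 = 140 - 7 = 133$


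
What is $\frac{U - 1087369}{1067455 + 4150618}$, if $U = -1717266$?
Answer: $- \frac{2804635}{5218073} \approx -0.53749$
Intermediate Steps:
$\frac{U - 1087369}{1067455 + 4150618} = \frac{-1717266 - 1087369}{1067455 + 4150618} = - \frac{2804635}{5218073}$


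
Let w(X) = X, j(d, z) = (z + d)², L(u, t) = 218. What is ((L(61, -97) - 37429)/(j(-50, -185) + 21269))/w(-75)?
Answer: 37211/5737050 ≈ 0.0064861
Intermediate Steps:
j(d, z) = (d + z)²
((L(61, -97) - 37429)/(j(-50, -185) + 21269))/w(-75) = ((218 - 37429)/((-50 - 185)² + 21269))/(-75) = -37211/((-235)² + 21269)*(-1/75) = -37211/(55225 + 21269)*(-1/75) = -37211/76494*(-1/75) = 37211/5737050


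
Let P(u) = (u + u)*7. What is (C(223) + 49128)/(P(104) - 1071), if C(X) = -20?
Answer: 49108/385 ≈ 127.55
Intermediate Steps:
P(u) = 14*u (P(u) = (2*u)*7 = 14*u)
(C(223) + 49128)/(P(104) - 1071) = (-20 + 49128)/(14*104 - 1071) = 49108/(1456 - 1071) = 49108/385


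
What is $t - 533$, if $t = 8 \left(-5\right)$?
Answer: $-573$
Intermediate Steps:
$t = -40$
$t - 533 = -40 - 533 = -573$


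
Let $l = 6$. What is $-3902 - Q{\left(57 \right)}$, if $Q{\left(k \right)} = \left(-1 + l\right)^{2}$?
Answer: $-3927$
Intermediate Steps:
$Q{\left(k \right)} = 25$ ($Q{\left(k \right)} = \left(-1 + 6\right)^{2} = 5^{2} = 25$)
$-3902 - Q{\left(57 \right)} = -3902 - 25 = -3927$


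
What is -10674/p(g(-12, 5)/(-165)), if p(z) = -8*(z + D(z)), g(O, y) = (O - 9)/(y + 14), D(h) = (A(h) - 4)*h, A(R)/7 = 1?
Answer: 5577165/112 ≈ 49796.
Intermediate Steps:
A(R) = 7 (A(R) = 7*1 = 7)
D(h) = 3*h (D(h) = (7 - 4)*h = 3*h)
g(O, y) = (-9 + O)/(14 + y)
p(z) = -32*z (p(z) = -8*(z + 3*z) = -32*z)
-10674/p(g(-12, 5)/(-165)) = -10674*165*(14 + 5)/(32*(-9 - 12)) = -10674/((-32*-21/19*(-1)/165)) = -10674/((-32*(1/19)*(-21)*(-1)/165)) = -10674/((-(-672)*(-1)/(19*165))) = -10674/((-32*7/1045)) = -10674/(-224/1045) = -10674*(-1045/224) = 5577165/112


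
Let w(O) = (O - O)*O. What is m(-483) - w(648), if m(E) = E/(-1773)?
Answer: 161/591 ≈ 0.27242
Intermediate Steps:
w(O) = 0 (w(O) = 0*O = 0)
m(E) = -E/1773 (m(E) = E*(-1/1773) = -E/1773)
m(-483) - w(648) = -1/1773*(-483) - 1*0 = 161/591 + 0 = 161/591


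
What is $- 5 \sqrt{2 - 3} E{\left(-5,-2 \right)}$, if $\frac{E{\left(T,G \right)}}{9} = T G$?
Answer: $- 450 i \approx - 450.0 i$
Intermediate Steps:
$E{\left(T,G \right)} = 9 G T$ ($E{\left(T,G \right)} = 9 T G = 9 G T$)
$- 5 \sqrt{2 - 3} E{\left(-5,-2 \right)} = - 5 \sqrt{2 - 3} \cdot 9 \left(-2\right) \left(-5\right) = - 5 \sqrt{-1} \cdot 90 = - 5 i 90 = - 450 i$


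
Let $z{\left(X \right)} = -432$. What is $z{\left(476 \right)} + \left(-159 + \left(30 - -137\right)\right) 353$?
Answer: $2392$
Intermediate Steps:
$z{\left(476 \right)} + \left(-159 + \left(30 - -137\right)\right) 353 = -432 + \left(-159 + \left(30 - -137\right)\right) 353 = -432 + \left(-159 + \left(30 + 137\right)\right) 353 = -432 + \left(-159 + 167\right) 353 = -432 + 8 \cdot 353 = -432 + 2824 = 2392$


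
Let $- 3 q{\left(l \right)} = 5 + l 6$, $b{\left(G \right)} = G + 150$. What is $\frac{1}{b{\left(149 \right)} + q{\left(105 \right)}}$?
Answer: $\frac{3}{262} \approx 0.01145$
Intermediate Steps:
$b{\left(G \right)} = 150 + G$
$q{\left(l \right)} = - \frac{5}{3} - 2 l$ ($q{\left(l \right)} = - \frac{5 + l 6}{3} = - \frac{5 + 6 l}{3} = - \frac{5}{3} - 2 l$)
$\frac{1}{b{\left(149 \right)} + q{\left(105 \right)}} = \frac{1}{\left(150 + 149\right) - \frac{635}{3}} = \frac{1}{299 - \frac{635}{3}} = \frac{1}{\frac{262}{3}} = \frac{3}{262}$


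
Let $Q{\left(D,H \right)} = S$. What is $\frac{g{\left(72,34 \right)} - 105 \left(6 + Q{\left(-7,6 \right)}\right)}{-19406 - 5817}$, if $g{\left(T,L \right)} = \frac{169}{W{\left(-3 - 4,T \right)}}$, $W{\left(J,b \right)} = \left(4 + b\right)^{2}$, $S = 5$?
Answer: $\frac{6671111}{145688048} \approx 0.04579$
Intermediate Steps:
$Q{\left(D,H \right)} = 5$
$g{\left(T,L \right)} = \frac{169}{\left(4 + T\right)^{2}}$
$\frac{g{\left(72,34 \right)} - 105 \left(6 + Q{\left(-7,6 \right)}\right)}{-19406 - 5817} = \frac{\frac{169}{\left(4 + 72\right)^{2}} - 105 \left(6 + 5\right)}{-19406 - 5817} = \frac{\frac{169}{5776} - 1155}{-25223} = \left(169 \cdot \frac{1}{5776} - 1155\right) \left(- \frac{1}{25223}\right) = \left(\frac{169}{5776} - 1155\right) \left(- \frac{1}{25223}\right) = \left(- \frac{6671111}{5776}\right) \left(- \frac{1}{25223}\right) = \frac{6671111}{145688048}$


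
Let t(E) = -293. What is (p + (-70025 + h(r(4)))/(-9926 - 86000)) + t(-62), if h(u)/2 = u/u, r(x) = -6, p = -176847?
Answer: -16992261617/95926 ≈ -1.7714e+5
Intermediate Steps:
h(u) = 2 (h(u) = 2*(u/u) = 2*1 = 2)
(p + (-70025 + h(r(4)))/(-9926 - 86000)) + t(-62) = (-176847 + (-70025 + 2)/(-9926 - 86000)) - 293 = (-176847 - 70023/(-95926)) - 293 = (-176847 - 70023*(-1/95926)) - 293 = (-176847 + 70023/95926) - 293 = -16964155299/95926 - 293 = -16992261617/95926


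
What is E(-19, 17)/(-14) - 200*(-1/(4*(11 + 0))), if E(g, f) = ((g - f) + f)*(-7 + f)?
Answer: 1395/77 ≈ 18.117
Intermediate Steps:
E(g, f) = g*(-7 + f)
E(-19, 17)/(-14) - 200*(-1/(4*(11 + 0))) = -19*(-7 + 17)/(-14) - 200*(-1/(4*(11 + 0))) = -19*10*(-1/14) - 200/(11*(-4)) = -190*(-1/14) - 200/(-44) = 95/7 - 200*(-1/44) = 95/7 + 50/11 = 1395/77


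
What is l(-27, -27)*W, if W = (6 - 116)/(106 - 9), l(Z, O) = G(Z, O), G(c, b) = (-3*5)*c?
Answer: -44550/97 ≈ -459.28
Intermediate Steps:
G(c, b) = -15*c
l(Z, O) = -15*Z
W = -110/97 ≈ -1.1340
l(-27, -27)*W = -15*(-27)*(-110/97) = 405*(-110/97) = -44550/97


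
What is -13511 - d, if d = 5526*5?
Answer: -41141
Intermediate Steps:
d = 27630
-13511 - d = -13511 - 1*27630 = -13511 - 27630 = -41141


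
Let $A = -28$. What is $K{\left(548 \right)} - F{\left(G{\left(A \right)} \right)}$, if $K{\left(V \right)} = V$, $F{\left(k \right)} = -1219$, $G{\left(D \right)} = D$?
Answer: $1767$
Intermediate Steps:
$K{\left(548 \right)} - F{\left(G{\left(A \right)} \right)} = 548 - -1219 = 548 + 1219 = 1767$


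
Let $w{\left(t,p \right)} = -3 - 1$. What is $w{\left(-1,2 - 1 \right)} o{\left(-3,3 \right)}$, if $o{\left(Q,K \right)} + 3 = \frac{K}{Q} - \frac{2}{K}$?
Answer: $\frac{56}{3} \approx 18.667$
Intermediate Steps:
$o{\left(Q,K \right)} = -3 - \frac{2}{K} + \frac{K}{Q}$ ($o{\left(Q,K \right)} = -3 + \left(\frac{K}{Q} - \frac{2}{K}\right) = -3 + \left(- \frac{2}{K} + \frac{K}{Q}\right) = -3 - \frac{2}{K} + \frac{K}{Q}$)
$w{\left(t,p \right)} = -4$
$w{\left(-1,2 - 1 \right)} o{\left(-3,3 \right)} = - 4 \left(-3 - \frac{2}{3} + \frac{3}{-3}\right) = - 4 \left(-3 - \frac{2}{3} + 3 \left(- \frac{1}{3}\right)\right) = - 4 \left(-3 - \frac{2}{3} - 1\right) = \left(-4\right) \left(- \frac{14}{3}\right) = \frac{56}{3}$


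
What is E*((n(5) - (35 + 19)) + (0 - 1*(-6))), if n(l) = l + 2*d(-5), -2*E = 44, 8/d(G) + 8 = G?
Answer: 12650/13 ≈ 973.08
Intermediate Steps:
d(G) = 8/(-8 + G)
E = -22 (E = -½*44 = -22)
n(l) = -16/13 + l (n(l) = l + 2*(8/(-8 - 5)) = l + 2*(8/(-13)) = l + 2*(8*(-1/13)) = l + 2*(-8/13) = l - 16/13 = -16/13 + l)
E*((n(5) - (35 + 19)) + (0 - 1*(-6))) = -22*(((-16/13 + 5) - (35 + 19)) + (0 - 1*(-6))) = -22*((49/13 - 1*54) + (0 + 6)) = -22*((49/13 - 54) + 6) = -22*(-653/13 + 6) = -22*(-575/13) = 12650/13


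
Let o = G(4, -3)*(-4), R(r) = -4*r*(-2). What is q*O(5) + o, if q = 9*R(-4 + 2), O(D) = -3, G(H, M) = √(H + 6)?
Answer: 432 - 4*√10 ≈ 419.35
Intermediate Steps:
G(H, M) = √(6 + H)
R(r) = 8*r
o = -4*√10 (o = √(6 + 4)*(-4) = √10*(-4) = -4*√10 ≈ -12.649)
q = -144 (q = 9*(8*(-4 + 2)) = 9*(8*(-2)) = 9*(-16) = -144)
q*O(5) + o = -144*(-3) - 4*√10 = 432 - 4*√10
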